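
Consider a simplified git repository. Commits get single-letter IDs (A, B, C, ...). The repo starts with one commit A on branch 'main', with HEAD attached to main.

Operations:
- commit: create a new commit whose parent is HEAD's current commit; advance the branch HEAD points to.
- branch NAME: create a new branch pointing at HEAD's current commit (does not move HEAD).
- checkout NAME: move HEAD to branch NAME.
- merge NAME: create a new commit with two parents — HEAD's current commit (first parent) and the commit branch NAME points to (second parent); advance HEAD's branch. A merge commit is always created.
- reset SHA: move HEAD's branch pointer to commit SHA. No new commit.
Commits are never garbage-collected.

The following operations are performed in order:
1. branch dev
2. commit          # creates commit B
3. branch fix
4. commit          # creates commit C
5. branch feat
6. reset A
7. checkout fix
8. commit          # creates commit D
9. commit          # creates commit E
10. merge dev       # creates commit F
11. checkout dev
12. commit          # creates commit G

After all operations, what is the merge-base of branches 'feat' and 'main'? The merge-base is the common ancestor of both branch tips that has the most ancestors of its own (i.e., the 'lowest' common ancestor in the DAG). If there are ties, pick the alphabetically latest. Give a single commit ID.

Answer: A

Derivation:
After op 1 (branch): HEAD=main@A [dev=A main=A]
After op 2 (commit): HEAD=main@B [dev=A main=B]
After op 3 (branch): HEAD=main@B [dev=A fix=B main=B]
After op 4 (commit): HEAD=main@C [dev=A fix=B main=C]
After op 5 (branch): HEAD=main@C [dev=A feat=C fix=B main=C]
After op 6 (reset): HEAD=main@A [dev=A feat=C fix=B main=A]
After op 7 (checkout): HEAD=fix@B [dev=A feat=C fix=B main=A]
After op 8 (commit): HEAD=fix@D [dev=A feat=C fix=D main=A]
After op 9 (commit): HEAD=fix@E [dev=A feat=C fix=E main=A]
After op 10 (merge): HEAD=fix@F [dev=A feat=C fix=F main=A]
After op 11 (checkout): HEAD=dev@A [dev=A feat=C fix=F main=A]
After op 12 (commit): HEAD=dev@G [dev=G feat=C fix=F main=A]
ancestors(feat=C): ['A', 'B', 'C']
ancestors(main=A): ['A']
common: ['A']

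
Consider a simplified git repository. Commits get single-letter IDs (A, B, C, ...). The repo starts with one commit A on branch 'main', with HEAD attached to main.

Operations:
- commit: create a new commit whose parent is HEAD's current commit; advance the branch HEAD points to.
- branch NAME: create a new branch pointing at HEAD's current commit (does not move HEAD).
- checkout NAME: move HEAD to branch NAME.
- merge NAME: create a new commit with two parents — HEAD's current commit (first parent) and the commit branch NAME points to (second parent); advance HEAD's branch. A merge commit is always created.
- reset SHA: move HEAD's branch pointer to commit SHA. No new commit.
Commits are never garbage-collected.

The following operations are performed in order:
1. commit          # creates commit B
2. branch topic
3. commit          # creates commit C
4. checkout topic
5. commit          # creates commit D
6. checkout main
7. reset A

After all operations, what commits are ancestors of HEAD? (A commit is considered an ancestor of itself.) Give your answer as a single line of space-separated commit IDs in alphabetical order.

Answer: A

Derivation:
After op 1 (commit): HEAD=main@B [main=B]
After op 2 (branch): HEAD=main@B [main=B topic=B]
After op 3 (commit): HEAD=main@C [main=C topic=B]
After op 4 (checkout): HEAD=topic@B [main=C topic=B]
After op 5 (commit): HEAD=topic@D [main=C topic=D]
After op 6 (checkout): HEAD=main@C [main=C topic=D]
After op 7 (reset): HEAD=main@A [main=A topic=D]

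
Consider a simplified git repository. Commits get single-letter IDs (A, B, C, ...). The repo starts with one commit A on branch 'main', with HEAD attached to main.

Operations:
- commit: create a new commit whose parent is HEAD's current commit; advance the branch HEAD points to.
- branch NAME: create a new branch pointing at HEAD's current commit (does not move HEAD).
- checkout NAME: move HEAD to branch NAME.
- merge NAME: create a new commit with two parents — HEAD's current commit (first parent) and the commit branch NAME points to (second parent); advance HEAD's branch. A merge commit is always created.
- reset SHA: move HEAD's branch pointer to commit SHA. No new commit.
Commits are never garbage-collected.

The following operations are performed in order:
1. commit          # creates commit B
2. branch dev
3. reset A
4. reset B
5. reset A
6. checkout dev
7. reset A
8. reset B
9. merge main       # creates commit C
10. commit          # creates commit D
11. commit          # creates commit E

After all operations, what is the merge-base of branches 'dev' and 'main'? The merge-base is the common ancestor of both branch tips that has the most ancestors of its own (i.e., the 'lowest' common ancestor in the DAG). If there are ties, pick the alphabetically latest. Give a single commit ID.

Answer: A

Derivation:
After op 1 (commit): HEAD=main@B [main=B]
After op 2 (branch): HEAD=main@B [dev=B main=B]
After op 3 (reset): HEAD=main@A [dev=B main=A]
After op 4 (reset): HEAD=main@B [dev=B main=B]
After op 5 (reset): HEAD=main@A [dev=B main=A]
After op 6 (checkout): HEAD=dev@B [dev=B main=A]
After op 7 (reset): HEAD=dev@A [dev=A main=A]
After op 8 (reset): HEAD=dev@B [dev=B main=A]
After op 9 (merge): HEAD=dev@C [dev=C main=A]
After op 10 (commit): HEAD=dev@D [dev=D main=A]
After op 11 (commit): HEAD=dev@E [dev=E main=A]
ancestors(dev=E): ['A', 'B', 'C', 'D', 'E']
ancestors(main=A): ['A']
common: ['A']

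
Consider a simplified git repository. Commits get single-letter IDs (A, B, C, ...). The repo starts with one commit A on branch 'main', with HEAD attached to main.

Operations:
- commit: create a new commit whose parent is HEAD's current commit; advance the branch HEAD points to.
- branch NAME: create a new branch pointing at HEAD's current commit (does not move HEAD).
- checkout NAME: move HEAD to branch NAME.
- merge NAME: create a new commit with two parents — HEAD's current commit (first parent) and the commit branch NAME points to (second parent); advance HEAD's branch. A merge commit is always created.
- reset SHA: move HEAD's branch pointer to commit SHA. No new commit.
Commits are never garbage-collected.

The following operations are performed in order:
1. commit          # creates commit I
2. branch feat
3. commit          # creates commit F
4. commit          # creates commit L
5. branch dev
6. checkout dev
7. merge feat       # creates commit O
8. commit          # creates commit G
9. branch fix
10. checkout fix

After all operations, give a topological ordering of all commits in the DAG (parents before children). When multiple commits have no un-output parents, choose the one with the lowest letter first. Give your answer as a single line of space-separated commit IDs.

Answer: A I F L O G

Derivation:
After op 1 (commit): HEAD=main@I [main=I]
After op 2 (branch): HEAD=main@I [feat=I main=I]
After op 3 (commit): HEAD=main@F [feat=I main=F]
After op 4 (commit): HEAD=main@L [feat=I main=L]
After op 5 (branch): HEAD=main@L [dev=L feat=I main=L]
After op 6 (checkout): HEAD=dev@L [dev=L feat=I main=L]
After op 7 (merge): HEAD=dev@O [dev=O feat=I main=L]
After op 8 (commit): HEAD=dev@G [dev=G feat=I main=L]
After op 9 (branch): HEAD=dev@G [dev=G feat=I fix=G main=L]
After op 10 (checkout): HEAD=fix@G [dev=G feat=I fix=G main=L]
commit A: parents=[]
commit F: parents=['I']
commit G: parents=['O']
commit I: parents=['A']
commit L: parents=['F']
commit O: parents=['L', 'I']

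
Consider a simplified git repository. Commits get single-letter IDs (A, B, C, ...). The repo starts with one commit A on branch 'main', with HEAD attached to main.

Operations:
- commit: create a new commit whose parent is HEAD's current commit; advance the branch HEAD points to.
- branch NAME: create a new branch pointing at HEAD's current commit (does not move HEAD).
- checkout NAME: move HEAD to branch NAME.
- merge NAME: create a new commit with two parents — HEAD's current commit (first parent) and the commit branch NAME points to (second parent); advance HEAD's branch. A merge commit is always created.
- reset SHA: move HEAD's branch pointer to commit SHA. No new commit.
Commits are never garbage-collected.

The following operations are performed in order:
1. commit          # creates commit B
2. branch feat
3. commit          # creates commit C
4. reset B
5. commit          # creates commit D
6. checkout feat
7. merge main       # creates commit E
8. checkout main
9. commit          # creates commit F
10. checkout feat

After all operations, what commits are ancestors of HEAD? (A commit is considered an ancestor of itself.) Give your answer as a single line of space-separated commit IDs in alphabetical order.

After op 1 (commit): HEAD=main@B [main=B]
After op 2 (branch): HEAD=main@B [feat=B main=B]
After op 3 (commit): HEAD=main@C [feat=B main=C]
After op 4 (reset): HEAD=main@B [feat=B main=B]
After op 5 (commit): HEAD=main@D [feat=B main=D]
After op 6 (checkout): HEAD=feat@B [feat=B main=D]
After op 7 (merge): HEAD=feat@E [feat=E main=D]
After op 8 (checkout): HEAD=main@D [feat=E main=D]
After op 9 (commit): HEAD=main@F [feat=E main=F]
After op 10 (checkout): HEAD=feat@E [feat=E main=F]

Answer: A B D E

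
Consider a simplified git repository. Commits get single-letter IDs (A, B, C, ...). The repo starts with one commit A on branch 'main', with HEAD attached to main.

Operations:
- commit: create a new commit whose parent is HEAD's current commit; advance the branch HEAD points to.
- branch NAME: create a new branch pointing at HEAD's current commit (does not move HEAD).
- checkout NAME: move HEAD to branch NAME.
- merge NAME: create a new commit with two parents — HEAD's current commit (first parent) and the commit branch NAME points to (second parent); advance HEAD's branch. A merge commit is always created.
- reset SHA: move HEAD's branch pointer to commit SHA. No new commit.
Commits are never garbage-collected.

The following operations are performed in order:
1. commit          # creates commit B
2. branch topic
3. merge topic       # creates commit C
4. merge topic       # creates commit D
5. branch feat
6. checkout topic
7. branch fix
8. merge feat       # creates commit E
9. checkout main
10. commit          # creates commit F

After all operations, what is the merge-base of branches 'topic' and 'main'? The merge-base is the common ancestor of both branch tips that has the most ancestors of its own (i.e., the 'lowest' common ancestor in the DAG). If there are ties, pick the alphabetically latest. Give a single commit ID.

After op 1 (commit): HEAD=main@B [main=B]
After op 2 (branch): HEAD=main@B [main=B topic=B]
After op 3 (merge): HEAD=main@C [main=C topic=B]
After op 4 (merge): HEAD=main@D [main=D topic=B]
After op 5 (branch): HEAD=main@D [feat=D main=D topic=B]
After op 6 (checkout): HEAD=topic@B [feat=D main=D topic=B]
After op 7 (branch): HEAD=topic@B [feat=D fix=B main=D topic=B]
After op 8 (merge): HEAD=topic@E [feat=D fix=B main=D topic=E]
After op 9 (checkout): HEAD=main@D [feat=D fix=B main=D topic=E]
After op 10 (commit): HEAD=main@F [feat=D fix=B main=F topic=E]
ancestors(topic=E): ['A', 'B', 'C', 'D', 'E']
ancestors(main=F): ['A', 'B', 'C', 'D', 'F']
common: ['A', 'B', 'C', 'D']

Answer: D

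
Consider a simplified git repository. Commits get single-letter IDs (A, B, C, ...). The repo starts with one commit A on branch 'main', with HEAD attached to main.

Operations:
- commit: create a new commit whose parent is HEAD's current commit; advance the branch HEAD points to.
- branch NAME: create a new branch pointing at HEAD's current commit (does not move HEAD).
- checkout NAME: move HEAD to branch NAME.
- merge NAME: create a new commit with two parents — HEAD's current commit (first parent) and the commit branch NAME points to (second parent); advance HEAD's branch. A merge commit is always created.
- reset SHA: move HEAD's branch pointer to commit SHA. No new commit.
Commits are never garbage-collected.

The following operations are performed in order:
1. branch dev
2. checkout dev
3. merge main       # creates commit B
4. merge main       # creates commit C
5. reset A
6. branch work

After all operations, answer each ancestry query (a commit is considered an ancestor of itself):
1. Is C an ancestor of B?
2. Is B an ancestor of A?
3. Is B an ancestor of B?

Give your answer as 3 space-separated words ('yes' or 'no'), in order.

After op 1 (branch): HEAD=main@A [dev=A main=A]
After op 2 (checkout): HEAD=dev@A [dev=A main=A]
After op 3 (merge): HEAD=dev@B [dev=B main=A]
After op 4 (merge): HEAD=dev@C [dev=C main=A]
After op 5 (reset): HEAD=dev@A [dev=A main=A]
After op 6 (branch): HEAD=dev@A [dev=A main=A work=A]
ancestors(B) = {A,B}; C in? no
ancestors(A) = {A}; B in? no
ancestors(B) = {A,B}; B in? yes

Answer: no no yes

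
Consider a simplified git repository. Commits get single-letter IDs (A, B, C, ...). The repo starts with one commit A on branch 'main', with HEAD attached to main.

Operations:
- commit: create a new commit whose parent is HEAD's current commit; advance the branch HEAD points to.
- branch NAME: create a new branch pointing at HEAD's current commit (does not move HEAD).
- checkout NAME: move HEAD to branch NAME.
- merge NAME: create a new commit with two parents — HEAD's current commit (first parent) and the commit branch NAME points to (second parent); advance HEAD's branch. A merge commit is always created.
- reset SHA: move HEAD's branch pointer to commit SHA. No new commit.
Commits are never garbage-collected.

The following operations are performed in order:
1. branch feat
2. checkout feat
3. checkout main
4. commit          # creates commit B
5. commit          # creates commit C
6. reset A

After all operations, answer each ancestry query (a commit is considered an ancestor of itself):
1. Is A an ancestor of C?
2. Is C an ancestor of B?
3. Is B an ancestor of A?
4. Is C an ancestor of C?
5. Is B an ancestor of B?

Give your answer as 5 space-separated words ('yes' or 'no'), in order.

Answer: yes no no yes yes

Derivation:
After op 1 (branch): HEAD=main@A [feat=A main=A]
After op 2 (checkout): HEAD=feat@A [feat=A main=A]
After op 3 (checkout): HEAD=main@A [feat=A main=A]
After op 4 (commit): HEAD=main@B [feat=A main=B]
After op 5 (commit): HEAD=main@C [feat=A main=C]
After op 6 (reset): HEAD=main@A [feat=A main=A]
ancestors(C) = {A,B,C}; A in? yes
ancestors(B) = {A,B}; C in? no
ancestors(A) = {A}; B in? no
ancestors(C) = {A,B,C}; C in? yes
ancestors(B) = {A,B}; B in? yes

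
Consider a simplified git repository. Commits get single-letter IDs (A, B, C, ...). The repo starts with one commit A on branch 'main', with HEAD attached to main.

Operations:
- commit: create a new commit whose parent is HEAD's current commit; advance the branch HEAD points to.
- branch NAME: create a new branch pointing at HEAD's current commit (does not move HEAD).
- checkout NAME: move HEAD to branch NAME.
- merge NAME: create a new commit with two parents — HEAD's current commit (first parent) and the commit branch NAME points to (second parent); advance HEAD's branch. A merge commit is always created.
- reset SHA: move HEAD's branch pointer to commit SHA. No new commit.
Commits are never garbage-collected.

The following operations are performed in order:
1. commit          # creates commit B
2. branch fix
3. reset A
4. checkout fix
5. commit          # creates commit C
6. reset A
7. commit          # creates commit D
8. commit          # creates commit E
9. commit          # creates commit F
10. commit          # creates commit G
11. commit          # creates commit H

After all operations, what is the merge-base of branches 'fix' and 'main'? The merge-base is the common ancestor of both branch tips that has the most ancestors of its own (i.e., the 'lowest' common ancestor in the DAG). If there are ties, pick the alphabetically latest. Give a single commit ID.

Answer: A

Derivation:
After op 1 (commit): HEAD=main@B [main=B]
After op 2 (branch): HEAD=main@B [fix=B main=B]
After op 3 (reset): HEAD=main@A [fix=B main=A]
After op 4 (checkout): HEAD=fix@B [fix=B main=A]
After op 5 (commit): HEAD=fix@C [fix=C main=A]
After op 6 (reset): HEAD=fix@A [fix=A main=A]
After op 7 (commit): HEAD=fix@D [fix=D main=A]
After op 8 (commit): HEAD=fix@E [fix=E main=A]
After op 9 (commit): HEAD=fix@F [fix=F main=A]
After op 10 (commit): HEAD=fix@G [fix=G main=A]
After op 11 (commit): HEAD=fix@H [fix=H main=A]
ancestors(fix=H): ['A', 'D', 'E', 'F', 'G', 'H']
ancestors(main=A): ['A']
common: ['A']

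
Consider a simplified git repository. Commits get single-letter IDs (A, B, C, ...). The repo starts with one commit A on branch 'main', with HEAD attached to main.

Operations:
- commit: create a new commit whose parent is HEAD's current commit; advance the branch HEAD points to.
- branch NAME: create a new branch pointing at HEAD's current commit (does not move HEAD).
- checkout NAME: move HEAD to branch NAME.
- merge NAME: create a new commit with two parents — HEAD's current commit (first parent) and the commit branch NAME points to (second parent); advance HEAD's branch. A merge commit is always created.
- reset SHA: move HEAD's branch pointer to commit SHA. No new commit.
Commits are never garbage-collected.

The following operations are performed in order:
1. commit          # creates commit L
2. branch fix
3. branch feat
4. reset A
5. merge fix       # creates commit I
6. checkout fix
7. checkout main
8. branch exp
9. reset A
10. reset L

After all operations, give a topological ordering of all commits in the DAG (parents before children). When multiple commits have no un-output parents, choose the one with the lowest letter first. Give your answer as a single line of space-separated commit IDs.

After op 1 (commit): HEAD=main@L [main=L]
After op 2 (branch): HEAD=main@L [fix=L main=L]
After op 3 (branch): HEAD=main@L [feat=L fix=L main=L]
After op 4 (reset): HEAD=main@A [feat=L fix=L main=A]
After op 5 (merge): HEAD=main@I [feat=L fix=L main=I]
After op 6 (checkout): HEAD=fix@L [feat=L fix=L main=I]
After op 7 (checkout): HEAD=main@I [feat=L fix=L main=I]
After op 8 (branch): HEAD=main@I [exp=I feat=L fix=L main=I]
After op 9 (reset): HEAD=main@A [exp=I feat=L fix=L main=A]
After op 10 (reset): HEAD=main@L [exp=I feat=L fix=L main=L]
commit A: parents=[]
commit I: parents=['A', 'L']
commit L: parents=['A']

Answer: A L I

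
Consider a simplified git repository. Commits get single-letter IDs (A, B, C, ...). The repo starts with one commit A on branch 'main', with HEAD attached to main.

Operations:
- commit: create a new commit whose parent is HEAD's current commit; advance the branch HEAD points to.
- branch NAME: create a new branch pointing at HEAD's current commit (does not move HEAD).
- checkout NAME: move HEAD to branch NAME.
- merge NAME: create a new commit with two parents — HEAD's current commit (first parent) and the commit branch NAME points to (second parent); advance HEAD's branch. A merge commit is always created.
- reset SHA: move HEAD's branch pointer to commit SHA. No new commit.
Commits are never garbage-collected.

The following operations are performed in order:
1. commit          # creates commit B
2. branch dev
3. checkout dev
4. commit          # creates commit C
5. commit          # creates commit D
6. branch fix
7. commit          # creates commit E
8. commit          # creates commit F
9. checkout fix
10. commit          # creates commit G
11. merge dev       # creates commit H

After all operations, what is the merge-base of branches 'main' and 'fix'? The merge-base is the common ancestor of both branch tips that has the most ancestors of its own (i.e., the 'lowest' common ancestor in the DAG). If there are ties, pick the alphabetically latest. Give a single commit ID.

After op 1 (commit): HEAD=main@B [main=B]
After op 2 (branch): HEAD=main@B [dev=B main=B]
After op 3 (checkout): HEAD=dev@B [dev=B main=B]
After op 4 (commit): HEAD=dev@C [dev=C main=B]
After op 5 (commit): HEAD=dev@D [dev=D main=B]
After op 6 (branch): HEAD=dev@D [dev=D fix=D main=B]
After op 7 (commit): HEAD=dev@E [dev=E fix=D main=B]
After op 8 (commit): HEAD=dev@F [dev=F fix=D main=B]
After op 9 (checkout): HEAD=fix@D [dev=F fix=D main=B]
After op 10 (commit): HEAD=fix@G [dev=F fix=G main=B]
After op 11 (merge): HEAD=fix@H [dev=F fix=H main=B]
ancestors(main=B): ['A', 'B']
ancestors(fix=H): ['A', 'B', 'C', 'D', 'E', 'F', 'G', 'H']
common: ['A', 'B']

Answer: B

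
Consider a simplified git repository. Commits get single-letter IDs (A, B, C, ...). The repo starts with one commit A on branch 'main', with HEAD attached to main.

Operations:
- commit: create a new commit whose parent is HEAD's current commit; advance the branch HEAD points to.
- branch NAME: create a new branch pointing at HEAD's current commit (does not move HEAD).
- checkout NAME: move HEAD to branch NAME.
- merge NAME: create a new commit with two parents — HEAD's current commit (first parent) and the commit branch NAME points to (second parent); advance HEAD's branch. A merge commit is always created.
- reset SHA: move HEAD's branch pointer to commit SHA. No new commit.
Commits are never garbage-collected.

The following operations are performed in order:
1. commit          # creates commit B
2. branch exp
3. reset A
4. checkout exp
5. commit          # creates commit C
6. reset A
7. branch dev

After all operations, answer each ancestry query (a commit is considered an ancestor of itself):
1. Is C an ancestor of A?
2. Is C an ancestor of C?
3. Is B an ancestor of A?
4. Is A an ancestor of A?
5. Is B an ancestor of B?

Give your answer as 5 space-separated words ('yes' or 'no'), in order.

Answer: no yes no yes yes

Derivation:
After op 1 (commit): HEAD=main@B [main=B]
After op 2 (branch): HEAD=main@B [exp=B main=B]
After op 3 (reset): HEAD=main@A [exp=B main=A]
After op 4 (checkout): HEAD=exp@B [exp=B main=A]
After op 5 (commit): HEAD=exp@C [exp=C main=A]
After op 6 (reset): HEAD=exp@A [exp=A main=A]
After op 7 (branch): HEAD=exp@A [dev=A exp=A main=A]
ancestors(A) = {A}; C in? no
ancestors(C) = {A,B,C}; C in? yes
ancestors(A) = {A}; B in? no
ancestors(A) = {A}; A in? yes
ancestors(B) = {A,B}; B in? yes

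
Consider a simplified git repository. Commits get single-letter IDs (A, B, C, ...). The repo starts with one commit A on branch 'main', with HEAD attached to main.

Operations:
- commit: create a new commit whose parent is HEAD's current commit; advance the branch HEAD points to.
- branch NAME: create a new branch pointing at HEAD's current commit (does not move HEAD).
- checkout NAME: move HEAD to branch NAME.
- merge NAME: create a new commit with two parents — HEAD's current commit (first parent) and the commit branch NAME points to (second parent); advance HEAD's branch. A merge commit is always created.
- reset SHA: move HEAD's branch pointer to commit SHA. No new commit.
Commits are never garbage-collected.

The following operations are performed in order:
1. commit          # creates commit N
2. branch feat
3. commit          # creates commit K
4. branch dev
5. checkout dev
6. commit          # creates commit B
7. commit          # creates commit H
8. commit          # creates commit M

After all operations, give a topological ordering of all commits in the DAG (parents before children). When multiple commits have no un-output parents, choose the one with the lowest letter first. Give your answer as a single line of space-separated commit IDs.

After op 1 (commit): HEAD=main@N [main=N]
After op 2 (branch): HEAD=main@N [feat=N main=N]
After op 3 (commit): HEAD=main@K [feat=N main=K]
After op 4 (branch): HEAD=main@K [dev=K feat=N main=K]
After op 5 (checkout): HEAD=dev@K [dev=K feat=N main=K]
After op 6 (commit): HEAD=dev@B [dev=B feat=N main=K]
After op 7 (commit): HEAD=dev@H [dev=H feat=N main=K]
After op 8 (commit): HEAD=dev@M [dev=M feat=N main=K]
commit A: parents=[]
commit B: parents=['K']
commit H: parents=['B']
commit K: parents=['N']
commit M: parents=['H']
commit N: parents=['A']

Answer: A N K B H M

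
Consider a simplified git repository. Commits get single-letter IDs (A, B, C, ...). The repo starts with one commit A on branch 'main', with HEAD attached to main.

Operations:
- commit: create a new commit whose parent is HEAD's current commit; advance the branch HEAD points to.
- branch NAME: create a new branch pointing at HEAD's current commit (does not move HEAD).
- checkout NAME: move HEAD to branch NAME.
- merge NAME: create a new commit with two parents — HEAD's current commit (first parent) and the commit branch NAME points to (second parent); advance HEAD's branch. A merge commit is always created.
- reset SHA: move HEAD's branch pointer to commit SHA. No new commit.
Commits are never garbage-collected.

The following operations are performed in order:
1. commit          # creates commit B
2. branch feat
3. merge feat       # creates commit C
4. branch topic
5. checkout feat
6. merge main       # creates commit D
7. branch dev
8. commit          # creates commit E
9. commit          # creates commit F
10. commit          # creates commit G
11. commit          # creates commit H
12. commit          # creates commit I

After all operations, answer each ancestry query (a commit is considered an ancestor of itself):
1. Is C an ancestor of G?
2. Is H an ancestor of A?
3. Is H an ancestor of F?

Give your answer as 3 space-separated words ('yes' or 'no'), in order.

Answer: yes no no

Derivation:
After op 1 (commit): HEAD=main@B [main=B]
After op 2 (branch): HEAD=main@B [feat=B main=B]
After op 3 (merge): HEAD=main@C [feat=B main=C]
After op 4 (branch): HEAD=main@C [feat=B main=C topic=C]
After op 5 (checkout): HEAD=feat@B [feat=B main=C topic=C]
After op 6 (merge): HEAD=feat@D [feat=D main=C topic=C]
After op 7 (branch): HEAD=feat@D [dev=D feat=D main=C topic=C]
After op 8 (commit): HEAD=feat@E [dev=D feat=E main=C topic=C]
After op 9 (commit): HEAD=feat@F [dev=D feat=F main=C topic=C]
After op 10 (commit): HEAD=feat@G [dev=D feat=G main=C topic=C]
After op 11 (commit): HEAD=feat@H [dev=D feat=H main=C topic=C]
After op 12 (commit): HEAD=feat@I [dev=D feat=I main=C topic=C]
ancestors(G) = {A,B,C,D,E,F,G}; C in? yes
ancestors(A) = {A}; H in? no
ancestors(F) = {A,B,C,D,E,F}; H in? no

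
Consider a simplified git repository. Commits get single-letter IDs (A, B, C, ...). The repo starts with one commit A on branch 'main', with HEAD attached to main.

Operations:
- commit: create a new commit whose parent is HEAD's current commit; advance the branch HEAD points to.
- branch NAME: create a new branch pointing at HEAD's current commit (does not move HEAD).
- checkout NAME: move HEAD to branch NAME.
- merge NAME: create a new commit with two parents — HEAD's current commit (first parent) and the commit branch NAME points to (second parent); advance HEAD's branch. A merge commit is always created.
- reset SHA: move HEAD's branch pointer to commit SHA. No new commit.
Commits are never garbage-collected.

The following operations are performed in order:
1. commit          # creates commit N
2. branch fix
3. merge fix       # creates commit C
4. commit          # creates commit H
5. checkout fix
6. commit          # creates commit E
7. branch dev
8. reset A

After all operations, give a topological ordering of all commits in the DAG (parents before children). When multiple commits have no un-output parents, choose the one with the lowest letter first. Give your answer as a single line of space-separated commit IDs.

Answer: A N C E H

Derivation:
After op 1 (commit): HEAD=main@N [main=N]
After op 2 (branch): HEAD=main@N [fix=N main=N]
After op 3 (merge): HEAD=main@C [fix=N main=C]
After op 4 (commit): HEAD=main@H [fix=N main=H]
After op 5 (checkout): HEAD=fix@N [fix=N main=H]
After op 6 (commit): HEAD=fix@E [fix=E main=H]
After op 7 (branch): HEAD=fix@E [dev=E fix=E main=H]
After op 8 (reset): HEAD=fix@A [dev=E fix=A main=H]
commit A: parents=[]
commit C: parents=['N', 'N']
commit E: parents=['N']
commit H: parents=['C']
commit N: parents=['A']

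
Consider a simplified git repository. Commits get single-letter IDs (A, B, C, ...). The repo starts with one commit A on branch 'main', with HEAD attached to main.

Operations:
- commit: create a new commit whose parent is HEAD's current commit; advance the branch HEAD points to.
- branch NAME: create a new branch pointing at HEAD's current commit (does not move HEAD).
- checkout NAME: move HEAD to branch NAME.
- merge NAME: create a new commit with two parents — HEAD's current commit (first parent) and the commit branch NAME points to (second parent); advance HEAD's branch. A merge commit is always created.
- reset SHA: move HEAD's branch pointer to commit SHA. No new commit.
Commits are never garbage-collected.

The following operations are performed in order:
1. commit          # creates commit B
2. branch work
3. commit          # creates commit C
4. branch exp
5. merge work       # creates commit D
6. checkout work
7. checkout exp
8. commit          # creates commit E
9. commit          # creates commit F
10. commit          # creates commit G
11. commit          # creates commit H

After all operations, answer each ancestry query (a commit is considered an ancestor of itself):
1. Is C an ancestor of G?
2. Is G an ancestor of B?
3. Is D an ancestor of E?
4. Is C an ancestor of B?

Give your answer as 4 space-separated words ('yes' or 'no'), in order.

After op 1 (commit): HEAD=main@B [main=B]
After op 2 (branch): HEAD=main@B [main=B work=B]
After op 3 (commit): HEAD=main@C [main=C work=B]
After op 4 (branch): HEAD=main@C [exp=C main=C work=B]
After op 5 (merge): HEAD=main@D [exp=C main=D work=B]
After op 6 (checkout): HEAD=work@B [exp=C main=D work=B]
After op 7 (checkout): HEAD=exp@C [exp=C main=D work=B]
After op 8 (commit): HEAD=exp@E [exp=E main=D work=B]
After op 9 (commit): HEAD=exp@F [exp=F main=D work=B]
After op 10 (commit): HEAD=exp@G [exp=G main=D work=B]
After op 11 (commit): HEAD=exp@H [exp=H main=D work=B]
ancestors(G) = {A,B,C,E,F,G}; C in? yes
ancestors(B) = {A,B}; G in? no
ancestors(E) = {A,B,C,E}; D in? no
ancestors(B) = {A,B}; C in? no

Answer: yes no no no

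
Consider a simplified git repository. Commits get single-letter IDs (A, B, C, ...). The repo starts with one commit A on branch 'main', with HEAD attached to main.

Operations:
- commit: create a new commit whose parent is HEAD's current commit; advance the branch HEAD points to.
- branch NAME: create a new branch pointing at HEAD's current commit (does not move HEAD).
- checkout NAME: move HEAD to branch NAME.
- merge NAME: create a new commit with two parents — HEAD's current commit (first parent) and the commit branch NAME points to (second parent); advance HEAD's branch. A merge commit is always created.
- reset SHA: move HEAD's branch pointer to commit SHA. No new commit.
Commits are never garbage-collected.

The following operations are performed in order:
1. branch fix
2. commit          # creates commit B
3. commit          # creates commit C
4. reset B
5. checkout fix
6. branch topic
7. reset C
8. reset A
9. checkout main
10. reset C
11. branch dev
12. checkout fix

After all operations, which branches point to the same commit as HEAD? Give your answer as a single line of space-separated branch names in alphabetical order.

Answer: fix topic

Derivation:
After op 1 (branch): HEAD=main@A [fix=A main=A]
After op 2 (commit): HEAD=main@B [fix=A main=B]
After op 3 (commit): HEAD=main@C [fix=A main=C]
After op 4 (reset): HEAD=main@B [fix=A main=B]
After op 5 (checkout): HEAD=fix@A [fix=A main=B]
After op 6 (branch): HEAD=fix@A [fix=A main=B topic=A]
After op 7 (reset): HEAD=fix@C [fix=C main=B topic=A]
After op 8 (reset): HEAD=fix@A [fix=A main=B topic=A]
After op 9 (checkout): HEAD=main@B [fix=A main=B topic=A]
After op 10 (reset): HEAD=main@C [fix=A main=C topic=A]
After op 11 (branch): HEAD=main@C [dev=C fix=A main=C topic=A]
After op 12 (checkout): HEAD=fix@A [dev=C fix=A main=C topic=A]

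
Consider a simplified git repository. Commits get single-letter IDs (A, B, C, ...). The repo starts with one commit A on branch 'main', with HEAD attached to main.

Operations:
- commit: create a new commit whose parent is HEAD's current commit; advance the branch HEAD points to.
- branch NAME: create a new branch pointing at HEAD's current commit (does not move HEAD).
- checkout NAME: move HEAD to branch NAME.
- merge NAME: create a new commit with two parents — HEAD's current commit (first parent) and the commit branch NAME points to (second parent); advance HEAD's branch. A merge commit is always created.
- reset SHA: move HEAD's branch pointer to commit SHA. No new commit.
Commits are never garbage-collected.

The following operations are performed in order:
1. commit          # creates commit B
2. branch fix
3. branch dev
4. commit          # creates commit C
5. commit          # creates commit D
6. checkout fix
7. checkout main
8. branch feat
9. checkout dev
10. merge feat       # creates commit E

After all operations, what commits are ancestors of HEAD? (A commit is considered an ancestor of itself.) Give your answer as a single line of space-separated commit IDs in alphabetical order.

Answer: A B C D E

Derivation:
After op 1 (commit): HEAD=main@B [main=B]
After op 2 (branch): HEAD=main@B [fix=B main=B]
After op 3 (branch): HEAD=main@B [dev=B fix=B main=B]
After op 4 (commit): HEAD=main@C [dev=B fix=B main=C]
After op 5 (commit): HEAD=main@D [dev=B fix=B main=D]
After op 6 (checkout): HEAD=fix@B [dev=B fix=B main=D]
After op 7 (checkout): HEAD=main@D [dev=B fix=B main=D]
After op 8 (branch): HEAD=main@D [dev=B feat=D fix=B main=D]
After op 9 (checkout): HEAD=dev@B [dev=B feat=D fix=B main=D]
After op 10 (merge): HEAD=dev@E [dev=E feat=D fix=B main=D]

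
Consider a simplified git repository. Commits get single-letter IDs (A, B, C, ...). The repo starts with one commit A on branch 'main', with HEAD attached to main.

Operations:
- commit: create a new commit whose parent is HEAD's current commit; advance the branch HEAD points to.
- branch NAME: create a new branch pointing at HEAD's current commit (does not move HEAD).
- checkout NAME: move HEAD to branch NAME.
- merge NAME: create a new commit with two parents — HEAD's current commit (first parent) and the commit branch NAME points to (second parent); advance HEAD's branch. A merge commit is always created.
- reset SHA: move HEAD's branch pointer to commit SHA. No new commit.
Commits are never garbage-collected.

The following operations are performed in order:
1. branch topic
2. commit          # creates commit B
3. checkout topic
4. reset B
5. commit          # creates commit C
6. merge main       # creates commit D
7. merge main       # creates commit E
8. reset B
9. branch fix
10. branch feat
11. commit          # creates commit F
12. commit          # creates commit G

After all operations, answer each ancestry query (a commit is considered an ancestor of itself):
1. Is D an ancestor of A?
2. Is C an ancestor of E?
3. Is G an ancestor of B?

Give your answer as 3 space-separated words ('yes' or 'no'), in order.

Answer: no yes no

Derivation:
After op 1 (branch): HEAD=main@A [main=A topic=A]
After op 2 (commit): HEAD=main@B [main=B topic=A]
After op 3 (checkout): HEAD=topic@A [main=B topic=A]
After op 4 (reset): HEAD=topic@B [main=B topic=B]
After op 5 (commit): HEAD=topic@C [main=B topic=C]
After op 6 (merge): HEAD=topic@D [main=B topic=D]
After op 7 (merge): HEAD=topic@E [main=B topic=E]
After op 8 (reset): HEAD=topic@B [main=B topic=B]
After op 9 (branch): HEAD=topic@B [fix=B main=B topic=B]
After op 10 (branch): HEAD=topic@B [feat=B fix=B main=B topic=B]
After op 11 (commit): HEAD=topic@F [feat=B fix=B main=B topic=F]
After op 12 (commit): HEAD=topic@G [feat=B fix=B main=B topic=G]
ancestors(A) = {A}; D in? no
ancestors(E) = {A,B,C,D,E}; C in? yes
ancestors(B) = {A,B}; G in? no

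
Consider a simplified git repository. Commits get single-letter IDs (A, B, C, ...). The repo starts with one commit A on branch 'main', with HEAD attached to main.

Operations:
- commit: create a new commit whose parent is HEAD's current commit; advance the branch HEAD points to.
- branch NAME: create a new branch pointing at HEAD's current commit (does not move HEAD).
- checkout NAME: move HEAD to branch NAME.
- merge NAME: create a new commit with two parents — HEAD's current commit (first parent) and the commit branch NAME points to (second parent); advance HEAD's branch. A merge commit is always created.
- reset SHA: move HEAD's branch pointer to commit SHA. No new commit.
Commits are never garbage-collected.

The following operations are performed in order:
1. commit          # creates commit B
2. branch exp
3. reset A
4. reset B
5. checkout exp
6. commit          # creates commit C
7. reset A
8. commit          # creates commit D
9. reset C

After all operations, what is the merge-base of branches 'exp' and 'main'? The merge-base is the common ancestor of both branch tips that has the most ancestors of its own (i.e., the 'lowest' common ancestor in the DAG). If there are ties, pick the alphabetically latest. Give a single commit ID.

After op 1 (commit): HEAD=main@B [main=B]
After op 2 (branch): HEAD=main@B [exp=B main=B]
After op 3 (reset): HEAD=main@A [exp=B main=A]
After op 4 (reset): HEAD=main@B [exp=B main=B]
After op 5 (checkout): HEAD=exp@B [exp=B main=B]
After op 6 (commit): HEAD=exp@C [exp=C main=B]
After op 7 (reset): HEAD=exp@A [exp=A main=B]
After op 8 (commit): HEAD=exp@D [exp=D main=B]
After op 9 (reset): HEAD=exp@C [exp=C main=B]
ancestors(exp=C): ['A', 'B', 'C']
ancestors(main=B): ['A', 'B']
common: ['A', 'B']

Answer: B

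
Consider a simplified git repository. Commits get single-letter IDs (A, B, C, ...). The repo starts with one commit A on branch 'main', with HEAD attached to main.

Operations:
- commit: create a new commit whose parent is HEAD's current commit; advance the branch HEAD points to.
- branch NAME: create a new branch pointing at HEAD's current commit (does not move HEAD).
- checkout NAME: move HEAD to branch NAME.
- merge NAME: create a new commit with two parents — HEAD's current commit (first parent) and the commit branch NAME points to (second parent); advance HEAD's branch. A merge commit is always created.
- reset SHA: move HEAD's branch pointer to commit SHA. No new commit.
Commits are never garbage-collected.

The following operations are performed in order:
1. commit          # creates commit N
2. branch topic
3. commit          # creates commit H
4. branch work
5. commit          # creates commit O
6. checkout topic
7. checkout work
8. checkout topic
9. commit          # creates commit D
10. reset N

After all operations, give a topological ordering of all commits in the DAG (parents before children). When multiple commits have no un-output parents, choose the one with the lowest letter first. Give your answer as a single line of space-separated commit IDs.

After op 1 (commit): HEAD=main@N [main=N]
After op 2 (branch): HEAD=main@N [main=N topic=N]
After op 3 (commit): HEAD=main@H [main=H topic=N]
After op 4 (branch): HEAD=main@H [main=H topic=N work=H]
After op 5 (commit): HEAD=main@O [main=O topic=N work=H]
After op 6 (checkout): HEAD=topic@N [main=O topic=N work=H]
After op 7 (checkout): HEAD=work@H [main=O topic=N work=H]
After op 8 (checkout): HEAD=topic@N [main=O topic=N work=H]
After op 9 (commit): HEAD=topic@D [main=O topic=D work=H]
After op 10 (reset): HEAD=topic@N [main=O topic=N work=H]
commit A: parents=[]
commit D: parents=['N']
commit H: parents=['N']
commit N: parents=['A']
commit O: parents=['H']

Answer: A N D H O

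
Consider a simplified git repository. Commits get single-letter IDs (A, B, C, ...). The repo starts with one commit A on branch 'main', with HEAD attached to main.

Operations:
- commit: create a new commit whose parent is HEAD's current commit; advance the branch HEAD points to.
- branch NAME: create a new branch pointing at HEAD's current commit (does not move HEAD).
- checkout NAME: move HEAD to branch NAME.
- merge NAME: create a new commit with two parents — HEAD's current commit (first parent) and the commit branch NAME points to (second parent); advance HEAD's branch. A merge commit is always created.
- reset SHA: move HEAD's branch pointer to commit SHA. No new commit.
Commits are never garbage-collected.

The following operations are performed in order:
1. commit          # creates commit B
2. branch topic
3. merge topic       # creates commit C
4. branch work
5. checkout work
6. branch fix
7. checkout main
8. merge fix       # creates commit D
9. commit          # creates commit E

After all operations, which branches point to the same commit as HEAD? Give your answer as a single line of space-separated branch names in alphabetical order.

After op 1 (commit): HEAD=main@B [main=B]
After op 2 (branch): HEAD=main@B [main=B topic=B]
After op 3 (merge): HEAD=main@C [main=C topic=B]
After op 4 (branch): HEAD=main@C [main=C topic=B work=C]
After op 5 (checkout): HEAD=work@C [main=C topic=B work=C]
After op 6 (branch): HEAD=work@C [fix=C main=C topic=B work=C]
After op 7 (checkout): HEAD=main@C [fix=C main=C topic=B work=C]
After op 8 (merge): HEAD=main@D [fix=C main=D topic=B work=C]
After op 9 (commit): HEAD=main@E [fix=C main=E topic=B work=C]

Answer: main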